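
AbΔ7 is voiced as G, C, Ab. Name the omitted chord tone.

Eb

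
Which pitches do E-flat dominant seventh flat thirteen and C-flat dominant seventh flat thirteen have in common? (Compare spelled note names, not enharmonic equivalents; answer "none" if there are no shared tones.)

E-flat – C-flat

E-flat dominant seventh flat thirteen: E-flat G B-flat D-flat C-flat
C-flat dominant seventh flat thirteen: C-flat E-flat G-flat B-double-flat A-double-flat
Common to both → E-flat, C-flat.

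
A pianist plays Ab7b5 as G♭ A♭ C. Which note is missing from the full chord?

The full Ab7b5 chord is A♭, C, E𝄫, G♭.
Comparing with the voicing, the diminished 5th (5th) — E𝄫 — is absent.

E𝄫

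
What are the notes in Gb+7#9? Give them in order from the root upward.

Gb  Bb  D  Fb  A

Gb+7#9 is a dominant seventh sharp nine sharp five built on Gb.
Root: Gb
Major 3rd (3rd): Bb
Augmented 5th (5th): D
Minor 7th (7th): Fb
Augmented 9th (9th): A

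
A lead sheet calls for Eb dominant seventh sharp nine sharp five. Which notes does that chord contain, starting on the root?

Eb dominant seventh sharp nine sharp five is a dominant seventh sharp nine sharp five built on E♭.
Root: E♭
Major 3rd (3rd): G
Augmented 5th (5th): B
Minor 7th (7th): D♭
Augmented 9th (9th): F♯

E♭, G, B, D♭, F♯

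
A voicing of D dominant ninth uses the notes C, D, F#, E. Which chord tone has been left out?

A

The full D dominant ninth chord is D, F#, A, C, E.
Comparing with the voicing, the perfect 5th (5th) — A — is absent.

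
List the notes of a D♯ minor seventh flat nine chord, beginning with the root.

Root D-sharp, quality minor seventh flat nine:
root → D-sharp
3rd (minor 3rd) → F-sharp
5th (perfect 5th) → A-sharp
7th (minor 7th) → C-sharp
9th (minor 9th) → E

D-sharp F-sharp A-sharp C-sharp E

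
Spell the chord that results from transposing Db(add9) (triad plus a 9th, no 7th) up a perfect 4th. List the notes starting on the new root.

Transposed root: Db → Gb (perfect 4th up). So we spell Gb added-ninth:
Gb — root
Bb — major 3rd
Db — perfect 5th
Ab — major 9th

Gb – Bb – Db – Ab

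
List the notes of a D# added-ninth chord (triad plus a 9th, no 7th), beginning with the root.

D# added-ninth is an added-ninth built on D-sharp.
D-sharp — root
F-double-sharp — major 3rd
A-sharp — perfect 5th
E-sharp — major 9th

D-sharp, F-double-sharp, A-sharp, E-sharp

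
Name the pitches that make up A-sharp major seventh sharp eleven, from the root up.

A-sharp major seventh sharp eleven: major seventh sharp eleven on A-sharp.
root → A-sharp
3rd (major 3rd) → C-double-sharp
5th (perfect 5th) → E-sharp
7th (major 7th) → G-double-sharp
11th (augmented 11th) → D-double-sharp

A-sharp  C-double-sharp  E-sharp  G-double-sharp  D-double-sharp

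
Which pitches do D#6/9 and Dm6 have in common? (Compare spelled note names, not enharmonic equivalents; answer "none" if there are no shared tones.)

D#6/9: D# F## A# B# E#
Dm6: D F A B
Common to both → none.

none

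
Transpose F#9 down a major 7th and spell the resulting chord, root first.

Transposed root: F# → G (major 7th down). So we spell G dominant ninth:
- root: G
- major 3rd: B
- perfect 5th: D
- minor 7th: F
- major 9th: A

G, B, D, F, A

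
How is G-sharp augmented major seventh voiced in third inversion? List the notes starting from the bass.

G-sharp augmented major seventh = G#–B#–D##–F##; third inversion → seventh (F##) lowest.

F## G# B# D##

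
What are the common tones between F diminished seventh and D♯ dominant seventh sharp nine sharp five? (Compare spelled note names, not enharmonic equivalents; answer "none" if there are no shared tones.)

none

F diminished seventh = F, A-flat, C-flat, E-double-flat.
D♯ dominant seventh sharp nine sharp five = D-sharp, F-double-sharp, A-double-sharp, C-sharp, E-double-sharp.
Shared: none.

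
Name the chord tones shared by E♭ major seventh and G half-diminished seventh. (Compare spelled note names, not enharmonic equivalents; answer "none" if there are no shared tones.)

E♭ major seventh: E-flat G B-flat D
G half-diminished seventh: G B-flat D-flat F
Common to both → G, B-flat.

G  B-flat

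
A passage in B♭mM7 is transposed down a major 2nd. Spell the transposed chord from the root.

Ab – Cb – Eb – G

Transposed root: Bb → Ab (major 2nd down). So we spell Ab minor-major seventh:
Ab — root
Cb — minor 3rd
Eb — perfect 5th
G — major 7th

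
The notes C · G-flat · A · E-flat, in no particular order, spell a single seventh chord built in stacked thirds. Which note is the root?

Stacking in thirds gives A – C – E-flat – G-flat, so A is the root — A diminished seventh.

A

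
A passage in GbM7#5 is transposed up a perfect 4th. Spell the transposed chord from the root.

C♭ E♭ G B♭

A perfect 4th up from G♭ is C♭, so the new chord is C♭ augmented major seventh.
root → C♭
3rd (major 3rd) → E♭
5th (augmented 5th) → G
7th (major 7th) → B♭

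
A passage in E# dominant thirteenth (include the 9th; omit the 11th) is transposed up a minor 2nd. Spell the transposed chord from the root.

F#, A#, C#, E, G#, D#

E# up a minor 2nd → F#. New chord: F# dominant thirteenth.
root → F#
3rd (major 3rd) → A#
5th (perfect 5th) → C#
7th (minor 7th) → E
9th (major 9th) → G#
13th (major 13th) → D#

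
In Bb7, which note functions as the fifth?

F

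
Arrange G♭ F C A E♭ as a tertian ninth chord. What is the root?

Arranged so that each adjacent pair is a third by letter name: F – A – C – E♭ – G♭.
The bottom of that stack, F, is the root (this is F dominant seventh flat nine).

F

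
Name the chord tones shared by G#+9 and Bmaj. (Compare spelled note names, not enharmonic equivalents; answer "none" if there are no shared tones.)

G#+9 = G♯, B♯, D𝄪, F♯, A♯.
Bmaj = B, D♯, F♯.
Shared: F♯.

F♯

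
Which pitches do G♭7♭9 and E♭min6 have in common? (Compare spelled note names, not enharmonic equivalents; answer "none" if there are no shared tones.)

G♭7♭9 = Gb, Bb, Db, Fb, Abb.
E♭min6 = Eb, Gb, Bb, C.
Shared: Gb, Bb.

Gb – Bb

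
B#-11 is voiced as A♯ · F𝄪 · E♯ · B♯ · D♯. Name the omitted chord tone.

The full B#-11 chord is B♯, D♯, F𝄪, A♯, C𝄪, E♯.
Comparing with the voicing, the major 9th (9th) — C𝄪 — is absent.

C𝄪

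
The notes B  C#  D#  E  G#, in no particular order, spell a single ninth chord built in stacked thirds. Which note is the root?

C#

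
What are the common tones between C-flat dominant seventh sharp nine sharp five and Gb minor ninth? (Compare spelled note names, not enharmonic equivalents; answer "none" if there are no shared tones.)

C-flat dominant seventh sharp nine sharp five: C-flat E-flat G B-double-flat D
Gb minor ninth: G-flat B-double-flat D-flat F-flat A-flat
Common to both → B-double-flat.

B-double-flat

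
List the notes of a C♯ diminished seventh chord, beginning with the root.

C♯  E  G  B♭

Root C♯, quality diminished seventh:
Root: C♯
Minor 3rd (3rd): E
Diminished 5th (5th): G
Diminished 7th (7th): B♭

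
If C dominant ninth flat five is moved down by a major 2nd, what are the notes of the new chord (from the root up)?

B-flat – D – F-flat – A-flat – C

A major 2nd down from C is B-flat, so the new chord is B-flat dominant ninth flat five.
- root: B-flat
- major 3rd: D
- diminished 5th: F-flat
- minor 7th: A-flat
- major 9th: C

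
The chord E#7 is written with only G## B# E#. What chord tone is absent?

D#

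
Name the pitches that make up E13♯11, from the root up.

E – G♯ – B – D – F♯ – A♯ – C♯

E13♯11 is a dominant thirteenth sharp eleven built on E.
root → E
3rd (major 3rd) → G♯
5th (perfect 5th) → B
7th (minor 7th) → D
9th (major 9th) → F♯
11th (augmented 11th) → A♯
13th (major 13th) → C♯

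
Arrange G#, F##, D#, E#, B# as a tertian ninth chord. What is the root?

E#

Arranged so that each adjacent pair is a third by letter name: E# – G# – B# – D# – F##.
The bottom of that stack, E#, is the root (this is E# minor ninth).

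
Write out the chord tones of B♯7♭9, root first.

B♯7♭9 is a dominant seventh flat nine built on B♯.
B♯ — root
D𝄪 — major 3rd
F𝄪 — perfect 5th
A♯ — minor 7th
C♯ — minor 9th

B♯  D𝄪  F𝄪  A♯  C♯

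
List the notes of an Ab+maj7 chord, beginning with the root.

Ab, C, E, G

Root Ab, quality augmented major seventh:
Root: Ab
Major 3rd (3rd): C
Augmented 5th (5th): E
Major 7th (7th): G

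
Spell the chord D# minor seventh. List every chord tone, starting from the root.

Root D-sharp, quality minor seventh:
root → D-sharp
3rd (minor 3rd) → F-sharp
5th (perfect 5th) → A-sharp
7th (minor 7th) → C-sharp

D-sharp, F-sharp, A-sharp, C-sharp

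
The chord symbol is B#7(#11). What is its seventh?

B#7(#11) is built on B♯; its 7th is a minor 7th above the root.
A seventh above B uses the letter A, and the minor 7th above B♯ is A♯.

A♯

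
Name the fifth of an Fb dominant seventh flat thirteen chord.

Fb dominant seventh flat thirteen is built on F♭; its 5th is a perfect 5th above the root.
A fifth above F uses the letter C, and the perfect 5th above F♭ is C♭.

C♭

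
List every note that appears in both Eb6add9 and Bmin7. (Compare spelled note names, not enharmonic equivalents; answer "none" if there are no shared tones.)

Eb6add9: Eb G Bb C F
Bmin7: B D F# A
Common to both → none.

none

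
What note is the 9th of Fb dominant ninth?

Gb

Root of Fb dominant ninth = Fb. The 9th is a major 9th: Fb up a major 9th → Gb.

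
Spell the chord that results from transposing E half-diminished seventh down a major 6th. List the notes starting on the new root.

G, B-flat, D-flat, F

E down a major 6th → G. New chord: G half-diminished seventh.
root → G
3rd (minor 3rd) → B-flat
5th (diminished 5th) → D-flat
7th (minor 7th) → F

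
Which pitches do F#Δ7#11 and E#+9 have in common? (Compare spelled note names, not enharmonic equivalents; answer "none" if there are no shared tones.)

E♯

F#Δ7#11 = F♯, A♯, C♯, E♯, B♯.
E#+9 = E♯, G𝄪, B𝄪, D♯, F𝄪.
Shared: E♯.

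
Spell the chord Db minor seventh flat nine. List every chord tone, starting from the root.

Root D-flat, quality minor seventh flat nine:
root → D-flat
3rd (minor 3rd) → F-flat
5th (perfect 5th) → A-flat
7th (minor 7th) → C-flat
9th (minor 9th) → E-double-flat

D-flat  F-flat  A-flat  C-flat  E-double-flat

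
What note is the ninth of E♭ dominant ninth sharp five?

Root of E♭ dominant ninth sharp five = E-flat. The 9th is a major 9th: E-flat up a major 9th → F.

F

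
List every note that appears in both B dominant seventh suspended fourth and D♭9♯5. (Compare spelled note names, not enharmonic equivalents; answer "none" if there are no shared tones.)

B dominant seventh suspended fourth = B, E, F#, A.
D♭9♯5 = Db, F, A, Cb, Eb.
Shared: A.

A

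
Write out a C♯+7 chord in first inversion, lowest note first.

E#  G##  B  C#

C♯+7 = C#–E#–G##–B; first inversion → third (E#) lowest.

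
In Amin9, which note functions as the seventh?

Amin9 is built on A; its 7th is a minor 7th above the root.
A seventh above A uses the letter G, and the minor 7th above A is G.

G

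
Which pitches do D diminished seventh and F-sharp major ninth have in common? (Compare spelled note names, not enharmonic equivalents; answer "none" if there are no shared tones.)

none

D diminished seventh: D F A-flat C-flat
F-sharp major ninth: F-sharp A-sharp C-sharp E-sharp G-sharp
Common to both → none.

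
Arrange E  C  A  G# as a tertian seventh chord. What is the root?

A

Stacking in thirds gives A – C – E – G#, so A is the root — A minor-major seventh.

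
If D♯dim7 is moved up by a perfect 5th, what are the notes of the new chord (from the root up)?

A♯ – C♯ – E – G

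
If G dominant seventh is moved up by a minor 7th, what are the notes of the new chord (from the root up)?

F, A, C, E♭

G up a minor 7th → F. New chord: F dominant seventh.
root → F
3rd (major 3rd) → A
5th (perfect 5th) → C
7th (minor 7th) → E♭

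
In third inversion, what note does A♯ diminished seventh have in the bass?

G

A♯ diminished seventh = A-sharp–C-sharp–E–G. Third inversion → seventh in the bass = G.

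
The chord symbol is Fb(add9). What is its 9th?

G♭

Root of Fb(add9) = F♭. The 9th is a major 9th: F♭ up a major 9th → G♭.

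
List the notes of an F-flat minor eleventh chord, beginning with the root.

F-flat A-double-flat C-flat E-double-flat G-flat B-double-flat

Root F-flat, quality minor eleventh:
root → F-flat
3rd (minor 3rd) → A-double-flat
5th (perfect 5th) → C-flat
7th (minor 7th) → E-double-flat
9th (major 9th) → G-flat
11th (perfect 11th) → B-double-flat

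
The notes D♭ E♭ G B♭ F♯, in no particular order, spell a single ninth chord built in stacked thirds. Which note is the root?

Stacking in thirds gives E♭ – G – B♭ – D♭ – F♯, so E♭ is the root — E♭ dominant seventh sharp nine.

E♭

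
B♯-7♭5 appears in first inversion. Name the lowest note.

D♯

B♯-7♭5 in root position is B♯–D♯–F♯–A♯.
First inversion places the third in the bass, which is D♯.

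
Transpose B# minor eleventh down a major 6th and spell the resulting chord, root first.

B-sharp down a major 6th → D-sharp. New chord: D-sharp minor eleventh.
- root: D-sharp
- minor 3rd: F-sharp
- perfect 5th: A-sharp
- minor 7th: C-sharp
- major 9th: E-sharp
- perfect 11th: G-sharp

D-sharp – F-sharp – A-sharp – C-sharp – E-sharp – G-sharp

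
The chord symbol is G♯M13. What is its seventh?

F##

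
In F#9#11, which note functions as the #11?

F#9#11 is built on F#; its 11th is an augmented 11th above the root.
A fourth above F uses the letter B, and the augmented 11th above F# is B#.

B#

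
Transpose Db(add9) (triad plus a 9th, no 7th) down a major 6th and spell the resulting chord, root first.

F♭ – A♭ – C♭ – G♭

D♭ down a major 6th → F♭. New chord: F♭ added-ninth.
root → F♭
3rd (major 3rd) → A♭
5th (perfect 5th) → C♭
9th (major 9th) → G♭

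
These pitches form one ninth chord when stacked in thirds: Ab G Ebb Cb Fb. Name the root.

Stacking in thirds gives Fb – Ab – Cb – Ebb – G, so Fb is the root — Fb dominant seventh sharp nine.

Fb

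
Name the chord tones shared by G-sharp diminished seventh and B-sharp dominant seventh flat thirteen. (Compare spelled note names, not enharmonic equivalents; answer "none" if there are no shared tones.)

G-sharp

G-sharp diminished seventh = G-sharp, B, D, F.
B-sharp dominant seventh flat thirteen = B-sharp, D-double-sharp, F-double-sharp, A-sharp, G-sharp.
Shared: G-sharp.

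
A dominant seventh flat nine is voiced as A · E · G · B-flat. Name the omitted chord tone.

C-sharp

The full A dominant seventh flat nine chord is A, C-sharp, E, G, B-flat.
Comparing with the voicing, the major 3rd (3rd) — C-sharp — is absent.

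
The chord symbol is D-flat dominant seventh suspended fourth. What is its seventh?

Cb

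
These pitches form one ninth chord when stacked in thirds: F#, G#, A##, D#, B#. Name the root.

Stacking in thirds gives G# – B# – D# – F# – A##, so G# is the root — G# dominant seventh sharp nine.

G#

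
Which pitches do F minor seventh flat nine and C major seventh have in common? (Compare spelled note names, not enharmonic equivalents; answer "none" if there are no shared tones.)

C

F minor seventh flat nine = F, A-flat, C, E-flat, G-flat.
C major seventh = C, E, G, B.
Shared: C.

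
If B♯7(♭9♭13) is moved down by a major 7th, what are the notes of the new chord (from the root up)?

C#  E#  G#  B  D  A

Transposed root: B# → C# (major 7th down). So we spell C# dominant seventh flat nine flat thirteen:
Root: C#
Major 3rd (3rd): E#
Perfect 5th (5th): G#
Minor 7th (7th): B
Minor 9th (9th): D
Minor 13th (13th): A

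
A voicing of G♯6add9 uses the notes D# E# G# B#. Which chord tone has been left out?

A#

The full G♯6add9 chord is G#, B#, D#, E#, A#.
Comparing with the voicing, the major 9th (9th) — A# — is absent.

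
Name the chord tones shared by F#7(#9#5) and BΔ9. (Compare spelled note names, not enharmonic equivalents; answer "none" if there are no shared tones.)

F#7(#9#5) = F♯, A♯, C𝄪, E, G𝄪.
BΔ9 = B, D♯, F♯, A♯, C♯.
Shared: F♯, A♯.

F♯ A♯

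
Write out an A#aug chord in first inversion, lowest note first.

A#aug = A♯–C𝄪–E𝄪; first inversion → third (C𝄪) lowest.

C𝄪 – E𝄪 – A♯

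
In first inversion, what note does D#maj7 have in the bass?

F##

D#maj7 = D#–F##–A#–C##. First inversion → third in the bass = F##.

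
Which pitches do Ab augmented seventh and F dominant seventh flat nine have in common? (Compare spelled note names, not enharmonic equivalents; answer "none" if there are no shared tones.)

C  G-flat

Ab augmented seventh: A-flat C E G-flat
F dominant seventh flat nine: F A C E-flat G-flat
Common to both → C, G-flat.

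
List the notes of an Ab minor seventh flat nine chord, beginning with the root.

A-flat C-flat E-flat G-flat B-double-flat

Root A-flat, quality minor seventh flat nine:
root → A-flat
3rd (minor 3rd) → C-flat
5th (perfect 5th) → E-flat
7th (minor 7th) → G-flat
9th (minor 9th) → B-double-flat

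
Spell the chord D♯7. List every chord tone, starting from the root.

D♯7: dominant seventh on D#.
Root: D#
Major 3rd (3rd): F##
Perfect 5th (5th): A#
Minor 7th (7th): C#

D#  F##  A#  C#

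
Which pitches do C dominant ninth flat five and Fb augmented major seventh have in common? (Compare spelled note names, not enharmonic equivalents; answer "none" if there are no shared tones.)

C dominant ninth flat five = C, E, G-flat, B-flat, D.
Fb augmented major seventh = F-flat, A-flat, C, E-flat.
Shared: C.

C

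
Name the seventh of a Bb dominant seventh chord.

Bb dominant seventh is built on B-flat; its 7th is a minor 7th above the root.
A seventh above B uses the letter A, and the minor 7th above B-flat is A-flat.

A-flat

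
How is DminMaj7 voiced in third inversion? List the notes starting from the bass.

In root position, DminMaj7 is D–F–A–C#.
Third inversion puts the seventh (C#) in the bass.

C#, D, F, A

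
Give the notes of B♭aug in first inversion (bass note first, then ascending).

B♭aug = Bb–D–F#; first inversion → third (D) lowest.

D F# Bb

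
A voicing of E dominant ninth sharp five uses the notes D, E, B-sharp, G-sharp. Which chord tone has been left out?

F-sharp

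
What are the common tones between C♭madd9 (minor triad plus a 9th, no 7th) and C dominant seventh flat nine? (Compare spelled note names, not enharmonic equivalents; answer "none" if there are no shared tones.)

Db

C♭madd9 = Cb, Ebb, Gb, Db.
C dominant seventh flat nine = C, E, G, Bb, Db.
Shared: Db.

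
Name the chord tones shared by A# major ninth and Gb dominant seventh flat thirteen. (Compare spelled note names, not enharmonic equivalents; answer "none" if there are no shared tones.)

none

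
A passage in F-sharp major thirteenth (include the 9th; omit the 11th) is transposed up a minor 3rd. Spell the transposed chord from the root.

Transposed root: F-sharp → A (minor 3rd up). So we spell A major thirteenth:
- root: A
- major 3rd: C-sharp
- perfect 5th: E
- major 7th: G-sharp
- major 9th: B
- major 13th: F-sharp

A, C-sharp, E, G-sharp, B, F-sharp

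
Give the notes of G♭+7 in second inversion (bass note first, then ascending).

D, Fb, Gb, Bb

G♭+7 = Gb–Bb–D–Fb; second inversion → fifth (D) lowest.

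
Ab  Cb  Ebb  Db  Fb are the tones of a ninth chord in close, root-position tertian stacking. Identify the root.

Db

Arranged so that each adjacent pair is a third by letter name: Db – Fb – Ab – Cb – Ebb.
The bottom of that stack, Db, is the root (this is Db minor seventh flat nine).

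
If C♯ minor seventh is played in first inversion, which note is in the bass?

E

C♯ minor seventh in root position is C#–E–G#–B.
First inversion places the third in the bass, which is E.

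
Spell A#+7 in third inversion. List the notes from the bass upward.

In root position, A#+7 is A♯–C𝄪–E𝄪–G♯.
Third inversion puts the seventh (G♯) in the bass.

G♯, A♯, C𝄪, E𝄪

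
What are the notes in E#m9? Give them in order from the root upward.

E♯, G♯, B♯, D♯, F𝄪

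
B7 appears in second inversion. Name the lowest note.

F#

B7 in root position is B–D#–F#–A.
Second inversion places the fifth in the bass, which is F#.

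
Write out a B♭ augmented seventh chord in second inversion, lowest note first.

F♯ – A♭ – B♭ – D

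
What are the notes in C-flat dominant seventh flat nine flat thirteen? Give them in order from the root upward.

C-flat dominant seventh flat nine flat thirteen is a dominant seventh flat nine flat thirteen built on Cb.
Root: Cb
Major 3rd (3rd): Eb
Perfect 5th (5th): Gb
Minor 7th (7th): Bbb
Minor 9th (9th): Dbb
Minor 13th (13th): Abb

Cb Eb Gb Bbb Dbb Abb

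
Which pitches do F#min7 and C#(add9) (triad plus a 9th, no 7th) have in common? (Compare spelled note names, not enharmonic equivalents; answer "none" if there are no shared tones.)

C#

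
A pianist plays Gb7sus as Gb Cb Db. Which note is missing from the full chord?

Fb

The full Gb7sus chord is Gb, Cb, Db, Fb.
Comparing with the voicing, the minor 7th (7th) — Fb — is absent.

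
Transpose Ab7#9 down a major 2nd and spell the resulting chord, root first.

G♭, B♭, D♭, F♭, A

A major 2nd down from A♭ is G♭, so the new chord is G♭ dominant seventh sharp nine.
G♭ — root
B♭ — major 3rd
D♭ — perfect 5th
F♭ — minor 7th
A — augmented 9th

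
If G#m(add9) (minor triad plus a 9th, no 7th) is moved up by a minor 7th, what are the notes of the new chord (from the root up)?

Transposed root: G# → F# (minor 7th up). So we spell F# minor added-ninth:
root → F#
3rd (minor 3rd) → A
5th (perfect 5th) → C#
9th (major 9th) → G#

F# – A – C# – G#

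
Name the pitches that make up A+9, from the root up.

A, C#, E#, G, B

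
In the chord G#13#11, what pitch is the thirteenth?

E#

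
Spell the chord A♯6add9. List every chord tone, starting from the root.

A♯6add9 is a six-nine built on A#.
Root: A#
Major 3rd (3rd): C##
Perfect 5th (5th): E#
Major 6th (6th): F##
Major 9th (9th): B#

A#, C##, E#, F##, B#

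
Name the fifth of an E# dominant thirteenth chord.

B-sharp

Root of E# dominant thirteenth = E-sharp. The 5th is a perfect 5th: E-sharp up a perfect 5th → B-sharp.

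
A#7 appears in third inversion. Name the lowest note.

A#7 = A#–C##–E#–G#. Third inversion → seventh in the bass = G#.

G#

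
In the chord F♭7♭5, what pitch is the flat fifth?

Cbb

F♭7♭5 is built on Fb; its 5th is a diminished 5th above the root.
A fifth above F uses the letter C, and the diminished 5th above Fb is Cbb.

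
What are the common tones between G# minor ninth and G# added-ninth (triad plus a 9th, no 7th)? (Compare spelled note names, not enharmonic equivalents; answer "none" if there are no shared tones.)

G-sharp, D-sharp, A-sharp

G# minor ninth = G-sharp, B, D-sharp, F-sharp, A-sharp.
G# added-ninth = G-sharp, B-sharp, D-sharp, A-sharp.
Shared: G-sharp, D-sharp, A-sharp.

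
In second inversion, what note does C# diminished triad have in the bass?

C# diminished triad in root position is C#–E–G.
Second inversion places the fifth in the bass, which is G.

G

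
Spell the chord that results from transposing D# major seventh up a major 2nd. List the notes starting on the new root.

D# up a major 2nd → E#. New chord: E# major seventh.
E# — root
G## — major 3rd
B# — perfect 5th
D## — major 7th

E# G## B# D##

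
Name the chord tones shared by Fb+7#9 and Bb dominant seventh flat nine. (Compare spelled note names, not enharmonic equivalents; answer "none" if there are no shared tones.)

Fb+7#9: Fb Ab C Ebb G
Bb dominant seventh flat nine: Bb D F Ab Cb
Common to both → Ab.

Ab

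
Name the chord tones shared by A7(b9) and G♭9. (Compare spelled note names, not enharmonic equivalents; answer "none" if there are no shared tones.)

A7(b9) = A, C♯, E, G, B♭.
G♭9 = G♭, B♭, D♭, F♭, A♭.
Shared: B♭.

B♭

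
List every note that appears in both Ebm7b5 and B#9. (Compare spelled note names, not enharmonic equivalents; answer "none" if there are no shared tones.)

none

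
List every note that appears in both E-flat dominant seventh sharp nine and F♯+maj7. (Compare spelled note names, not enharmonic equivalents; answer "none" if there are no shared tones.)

F#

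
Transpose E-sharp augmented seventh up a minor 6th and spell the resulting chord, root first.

A minor 6th up from E-sharp is C-sharp, so the new chord is C-sharp augmented seventh.
Root: C-sharp
Major 3rd (3rd): E-sharp
Augmented 5th (5th): G-double-sharp
Minor 7th (7th): B

C-sharp, E-sharp, G-double-sharp, B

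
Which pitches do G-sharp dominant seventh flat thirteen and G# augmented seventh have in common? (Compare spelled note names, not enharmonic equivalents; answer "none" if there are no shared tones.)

G-sharp – B-sharp – F-sharp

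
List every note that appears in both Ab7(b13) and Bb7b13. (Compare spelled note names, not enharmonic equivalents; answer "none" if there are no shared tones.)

A♭, G♭

Ab7(b13): A♭ C E♭ G♭ F♭
Bb7b13: B♭ D F A♭ G♭
Common to both → A♭, G♭.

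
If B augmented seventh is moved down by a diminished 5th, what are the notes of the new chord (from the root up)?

Transposed root: B → E-sharp (diminished 5th down). So we spell E-sharp augmented seventh:
Root: E-sharp
Major 3rd (3rd): G-double-sharp
Augmented 5th (5th): B-double-sharp
Minor 7th (7th): D-sharp

E-sharp – G-double-sharp – B-double-sharp – D-sharp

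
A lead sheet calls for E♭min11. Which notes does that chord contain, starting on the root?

E♭min11: minor eleventh on Eb.
Root: Eb
Minor 3rd (3rd): Gb
Perfect 5th (5th): Bb
Minor 7th (7th): Db
Major 9th (9th): F
Perfect 11th (11th): Ab

Eb Gb Bb Db F Ab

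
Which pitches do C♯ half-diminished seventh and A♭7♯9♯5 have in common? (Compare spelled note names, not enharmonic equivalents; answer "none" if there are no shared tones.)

C♯ half-diminished seventh = C#, E, G, B.
A♭7♯9♯5 = Ab, C, E, Gb, B.
Shared: E, B.

E  B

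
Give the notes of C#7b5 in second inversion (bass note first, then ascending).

In root position, C#7b5 is C♯–E♯–G–B.
Second inversion puts the fifth (G) in the bass.

G B C♯ E♯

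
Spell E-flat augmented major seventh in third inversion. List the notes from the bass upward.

In root position, E-flat augmented major seventh is E-flat–G–B–D.
Third inversion puts the seventh (D) in the bass.

D E-flat G B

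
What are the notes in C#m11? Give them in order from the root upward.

C♯, E, G♯, B, D♯, F♯

C#m11: minor eleventh on C♯.
root → C♯
3rd (minor 3rd) → E
5th (perfect 5th) → G♯
7th (minor 7th) → B
9th (major 9th) → D♯
11th (perfect 11th) → F♯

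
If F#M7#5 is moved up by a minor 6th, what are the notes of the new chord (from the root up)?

A minor 6th up from F# is D, so the new chord is D augmented major seventh.
root → D
3rd (major 3rd) → F#
5th (augmented 5th) → A#
7th (major 7th) → C#

D, F#, A#, C#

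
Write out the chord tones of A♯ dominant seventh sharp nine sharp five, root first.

A-sharp, C-double-sharp, E-double-sharp, G-sharp, B-double-sharp

A♯ dominant seventh sharp nine sharp five: dominant seventh sharp nine sharp five on A-sharp.
A-sharp — root
C-double-sharp — major 3rd
E-double-sharp — augmented 5th
G-sharp — minor 7th
B-double-sharp — augmented 9th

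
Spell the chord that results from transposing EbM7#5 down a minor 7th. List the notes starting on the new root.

F, A, C#, E

Eb down a minor 7th → F. New chord: F augmented major seventh.
F — root
A — major 3rd
C# — augmented 5th
E — major 7th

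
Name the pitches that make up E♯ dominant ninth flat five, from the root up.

E-sharp  G-double-sharp  B  D-sharp  F-double-sharp

Root E-sharp, quality dominant ninth flat five:
root → E-sharp
3rd (major 3rd) → G-double-sharp
5th (diminished 5th) → B
7th (minor 7th) → D-sharp
9th (major 9th) → F-double-sharp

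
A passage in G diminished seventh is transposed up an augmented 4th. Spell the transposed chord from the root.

C-sharp, E, G, B-flat

G up an augmented 4th → C-sharp. New chord: C-sharp diminished seventh.
Root: C-sharp
Minor 3rd (3rd): E
Diminished 5th (5th): G
Diminished 7th (7th): B-flat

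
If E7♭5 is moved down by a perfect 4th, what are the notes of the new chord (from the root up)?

B, D#, F, A

Transposed root: E → B (perfect 4th down). So we spell B dominant seventh flat five:
- root: B
- major 3rd: D#
- diminished 5th: F
- minor 7th: A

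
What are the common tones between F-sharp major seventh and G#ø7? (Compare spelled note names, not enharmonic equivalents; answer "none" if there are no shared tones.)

F♯

F-sharp major seventh: F♯ A♯ C♯ E♯
G#ø7: G♯ B D F♯
Common to both → F♯.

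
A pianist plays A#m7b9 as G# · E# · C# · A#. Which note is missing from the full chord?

B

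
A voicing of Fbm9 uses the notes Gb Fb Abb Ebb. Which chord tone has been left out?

The full Fbm9 chord is Fb, Abb, Cb, Ebb, Gb.
Comparing with the voicing, the perfect 5th (5th) — Cb — is absent.

Cb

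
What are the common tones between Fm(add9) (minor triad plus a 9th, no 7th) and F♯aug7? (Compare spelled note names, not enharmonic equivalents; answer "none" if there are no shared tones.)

none

Fm(add9) = F, Ab, C, G.
F♯aug7 = F#, A#, C##, E.
Shared: none.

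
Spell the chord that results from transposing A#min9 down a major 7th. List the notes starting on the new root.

Transposed root: A# → B (major 7th down). So we spell B minor ninth:
- root: B
- minor 3rd: D
- perfect 5th: F#
- minor 7th: A
- major 9th: C#

B  D  F#  A  C#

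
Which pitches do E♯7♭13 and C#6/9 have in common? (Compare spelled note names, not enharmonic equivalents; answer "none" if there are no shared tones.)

E# D# C#

E♯7♭13 = E#, G##, B#, D#, C#.
C#6/9 = C#, E#, G#, A#, D#.
Shared: E#, D#, C#.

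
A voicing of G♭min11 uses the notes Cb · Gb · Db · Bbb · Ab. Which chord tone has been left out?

G♭min11 = Gb, Bbb, Db, Fb, Ab, Cb. The voicing lacks the 7th (minor 7th), Fb.

Fb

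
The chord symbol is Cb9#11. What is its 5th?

Gb

Cb9#11 is built on Cb; its 5th is a perfect 5th above the root.
A fifth above C uses the letter G, and the perfect 5th above Cb is Gb.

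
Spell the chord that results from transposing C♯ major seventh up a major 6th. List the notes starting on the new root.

C-sharp up a major 6th → A-sharp. New chord: A-sharp major seventh.
root → A-sharp
3rd (major 3rd) → C-double-sharp
5th (perfect 5th) → E-sharp
7th (major 7th) → G-double-sharp

A-sharp  C-double-sharp  E-sharp  G-double-sharp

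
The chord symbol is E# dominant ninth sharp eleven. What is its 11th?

Root of E# dominant ninth sharp eleven = E#. The 11th is an augmented 11th: E# up an augmented 11th → A##.

A##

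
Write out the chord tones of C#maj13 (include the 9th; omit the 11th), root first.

C#maj13: major thirteenth on C#.
Root: C#
Major 3rd (3rd): E#
Perfect 5th (5th): G#
Major 7th (7th): B#
Major 9th (9th): D#
Major 13th (13th): A#

C#, E#, G#, B#, D#, A#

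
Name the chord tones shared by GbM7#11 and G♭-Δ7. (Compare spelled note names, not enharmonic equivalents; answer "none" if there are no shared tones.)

G♭, D♭, F

GbM7#11: G♭ B♭ D♭ F C
G♭-Δ7: G♭ B𝄫 D♭ F
Common to both → G♭, D♭, F.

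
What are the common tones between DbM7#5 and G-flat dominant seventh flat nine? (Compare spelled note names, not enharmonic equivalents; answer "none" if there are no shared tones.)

DbM7#5 = Db, F, A, C.
G-flat dominant seventh flat nine = Gb, Bb, Db, Fb, Abb.
Shared: Db.

Db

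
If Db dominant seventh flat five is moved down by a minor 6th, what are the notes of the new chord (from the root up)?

Transposed root: Db → F (minor 6th down). So we spell F dominant seventh flat five:
Root: F
Major 3rd (3rd): A
Diminished 5th (5th): Cb
Minor 7th (7th): Eb

F, A, Cb, Eb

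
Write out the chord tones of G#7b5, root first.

Root G#, quality dominant seventh flat five:
- root: G#
- major 3rd: B#
- diminished 5th: D
- minor 7th: F#

G#, B#, D, F#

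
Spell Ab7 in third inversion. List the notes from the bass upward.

Ab7 = Ab–C–Eb–Gb; third inversion → seventh (Gb) lowest.

Gb, Ab, C, Eb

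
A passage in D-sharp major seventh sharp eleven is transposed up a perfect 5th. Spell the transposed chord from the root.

A-sharp – C-double-sharp – E-sharp – G-double-sharp – D-double-sharp

Transposed root: D-sharp → A-sharp (perfect 5th up). So we spell A-sharp major seventh sharp eleven:
- root: A-sharp
- major 3rd: C-double-sharp
- perfect 5th: E-sharp
- major 7th: G-double-sharp
- augmented 11th: D-double-sharp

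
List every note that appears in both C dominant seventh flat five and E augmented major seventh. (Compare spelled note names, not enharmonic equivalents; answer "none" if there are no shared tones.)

E

C dominant seventh flat five: C E Gb Bb
E augmented major seventh: E G# B# D#
Common to both → E.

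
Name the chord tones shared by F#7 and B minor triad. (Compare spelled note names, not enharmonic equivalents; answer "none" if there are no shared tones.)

F#

F#7 = F#, A#, C#, E.
B minor triad = B, D, F#.
Shared: F#.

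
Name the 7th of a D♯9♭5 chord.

C#

D♯9♭5 is built on D#; its 7th is a minor 7th above the root.
A seventh above D uses the letter C, and the minor 7th above D# is C#.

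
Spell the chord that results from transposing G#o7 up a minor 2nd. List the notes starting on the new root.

A – C – E♭ – G♭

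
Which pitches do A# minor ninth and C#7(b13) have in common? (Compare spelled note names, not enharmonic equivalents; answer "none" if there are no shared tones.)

A# minor ninth: A# C# E# G# B#
C#7(b13): C# E# G# B A
Common to both → C#, E#, G#.

C#, E#, G#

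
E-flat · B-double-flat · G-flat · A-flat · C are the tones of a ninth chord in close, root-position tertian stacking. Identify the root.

A-flat

Stacking in thirds gives A-flat – C – E-flat – G-flat – B-double-flat, so A-flat is the root — A-flat dominant seventh flat nine.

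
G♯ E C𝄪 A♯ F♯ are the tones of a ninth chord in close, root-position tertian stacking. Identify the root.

F♯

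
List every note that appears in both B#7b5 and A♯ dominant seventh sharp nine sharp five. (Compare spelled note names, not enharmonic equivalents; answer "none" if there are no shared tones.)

A#

B#7b5 = B#, D##, F#, A#.
A♯ dominant seventh sharp nine sharp five = A#, C##, E##, G#, B##.
Shared: A#.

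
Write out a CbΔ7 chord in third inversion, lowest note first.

In root position, CbΔ7 is Cb–Eb–Gb–Bb.
Third inversion puts the seventh (Bb) in the bass.

Bb  Cb  Eb  Gb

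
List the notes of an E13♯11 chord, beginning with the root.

E13♯11 is a dominant thirteenth sharp eleven built on E.
Root: E
Major 3rd (3rd): G#
Perfect 5th (5th): B
Minor 7th (7th): D
Major 9th (9th): F#
Augmented 11th (11th): A#
Major 13th (13th): C#

E – G# – B – D – F# – A# – C#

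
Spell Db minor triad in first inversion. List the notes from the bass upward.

F-flat  A-flat  D-flat

In root position, Db minor triad is D-flat–F-flat–A-flat.
First inversion puts the third (F-flat) in the bass.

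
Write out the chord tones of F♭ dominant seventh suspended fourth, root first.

Root F-flat, quality dominant seventh suspended fourth:
root → F-flat
4th (perfect 4th) → B-double-flat
5th (perfect 5th) → C-flat
7th (minor 7th) → E-double-flat

F-flat  B-double-flat  C-flat  E-double-flat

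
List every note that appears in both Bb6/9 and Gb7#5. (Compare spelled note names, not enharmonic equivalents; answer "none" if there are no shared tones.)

Bb D

Bb6/9: Bb D F G C
Gb7#5: Gb Bb D Fb
Common to both → Bb, D.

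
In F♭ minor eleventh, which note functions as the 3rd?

A-double-flat

Root of F♭ minor eleventh = F-flat. The 3rd is a minor 3rd: F-flat up a minor 3rd → A-double-flat.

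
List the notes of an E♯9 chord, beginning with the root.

E# – G## – B# – D# – F##

E♯9 is a dominant ninth built on E#.
- root: E#
- major 3rd: G##
- perfect 5th: B#
- minor 7th: D#
- major 9th: F##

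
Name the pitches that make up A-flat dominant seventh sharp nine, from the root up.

Root A-flat, quality dominant seventh sharp nine:
- root: A-flat
- major 3rd: C
- perfect 5th: E-flat
- minor 7th: G-flat
- augmented 9th: B

A-flat, C, E-flat, G-flat, B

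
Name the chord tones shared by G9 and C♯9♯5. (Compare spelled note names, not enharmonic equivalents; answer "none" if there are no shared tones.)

B

G9: G B D F A
C♯9♯5: C# E# G## B D#
Common to both → B.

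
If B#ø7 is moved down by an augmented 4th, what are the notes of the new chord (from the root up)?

F#, A, C, E

Transposed root: B# → F# (augmented 4th down). So we spell F# half-diminished seventh:
Root: F#
Minor 3rd (3rd): A
Diminished 5th (5th): C
Minor 7th (7th): E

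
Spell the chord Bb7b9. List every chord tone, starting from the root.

Bb  D  F  Ab  Cb

Root Bb, quality dominant seventh flat nine:
- root: Bb
- major 3rd: D
- perfect 5th: F
- minor 7th: Ab
- minor 9th: Cb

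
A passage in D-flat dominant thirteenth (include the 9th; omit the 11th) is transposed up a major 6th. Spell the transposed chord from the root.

B♭, D, F, A♭, C, G

A major 6th up from D♭ is B♭, so the new chord is B♭ dominant thirteenth.
Root: B♭
Major 3rd (3rd): D
Perfect 5th (5th): F
Minor 7th (7th): A♭
Major 9th (9th): C
Major 13th (13th): G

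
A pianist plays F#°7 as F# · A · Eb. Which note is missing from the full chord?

F#°7 = F#, A, C, Eb. The voicing lacks the 5th (diminished 5th), C.

C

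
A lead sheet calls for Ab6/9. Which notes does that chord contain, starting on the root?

Ab6/9 is a six-nine built on Ab.
root → Ab
3rd (major 3rd) → C
5th (perfect 5th) → Eb
6th (major 6th) → F
9th (major 9th) → Bb

Ab C Eb F Bb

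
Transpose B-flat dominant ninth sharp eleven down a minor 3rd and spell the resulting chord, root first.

G, B, D, F, A, C♯

Transposed root: B♭ → G (minor 3rd down). So we spell G dominant ninth sharp eleven:
root → G
3rd (major 3rd) → B
5th (perfect 5th) → D
7th (minor 7th) → F
9th (major 9th) → A
11th (augmented 11th) → C♯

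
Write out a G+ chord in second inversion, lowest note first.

D# – G – B

In root position, G+ is G–B–D#.
Second inversion puts the fifth (D#) in the bass.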